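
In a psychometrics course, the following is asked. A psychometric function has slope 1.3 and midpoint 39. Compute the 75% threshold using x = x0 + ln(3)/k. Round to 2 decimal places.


At P = 0.75: 0.75 = 1/(1 + e^(-k*(x-x0)))
Solving: e^(-k*(x-x0)) = 1/3
x = x0 + ln(3)/k
ln(3) = 1.0986
x = 39 + 1.0986/1.3
= 39 + 0.8451
= 39.85


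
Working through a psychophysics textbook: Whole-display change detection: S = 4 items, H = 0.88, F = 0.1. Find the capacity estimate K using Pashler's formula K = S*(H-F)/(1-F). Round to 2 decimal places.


K = S * (H - F) / (1 - F)
H - F = 0.78
1 - F = 0.9
K = 4 * 0.78 / 0.9
= 3.47


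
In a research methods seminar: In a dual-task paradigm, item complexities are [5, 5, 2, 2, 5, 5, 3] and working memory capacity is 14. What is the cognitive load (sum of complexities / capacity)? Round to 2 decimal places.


Total complexity = 5 + 5 + 2 + 2 + 5 + 5 + 3 = 27
Load = total / capacity = 27 / 14
= 1.93


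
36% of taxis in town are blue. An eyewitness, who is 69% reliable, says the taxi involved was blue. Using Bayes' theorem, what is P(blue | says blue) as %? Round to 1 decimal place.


P(blue | says blue) = P(says blue | blue)*P(blue) / [P(says blue | blue)*P(blue) + P(says blue | not blue)*P(not blue)]
Numerator = 0.69 * 0.36 = 0.2484
False identification = 0.31 * 0.64 = 0.1984
P = 0.2484 / (0.2484 + 0.1984)
= 0.2484 / 0.4468
As percentage = 55.6


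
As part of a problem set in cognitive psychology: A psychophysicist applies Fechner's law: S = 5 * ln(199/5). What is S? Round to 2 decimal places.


S = 5 * ln(199/5)
I/I0 = 39.8
ln(39.8) = 3.6839
S = 5 * 3.6839
= 18.42


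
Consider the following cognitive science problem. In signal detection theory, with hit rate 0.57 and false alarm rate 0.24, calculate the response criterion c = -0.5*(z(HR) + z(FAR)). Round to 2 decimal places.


c = -0.5 * (z(HR) + z(FAR))
z(0.57) = 0.1764
z(0.24) = -0.7063
c = -0.5 * (0.1764 + -0.7063)
= -0.5 * -0.5299
= 0.26


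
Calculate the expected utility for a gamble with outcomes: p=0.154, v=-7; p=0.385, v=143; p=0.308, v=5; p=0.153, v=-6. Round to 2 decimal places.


EU = sum(p_i * v_i)
0.154 * -7 = -1.078
0.385 * 143 = 55.055
0.308 * 5 = 1.54
0.153 * -6 = -0.918
EU = -1.078 + 55.055 + 1.54 + -0.918
= 54.60


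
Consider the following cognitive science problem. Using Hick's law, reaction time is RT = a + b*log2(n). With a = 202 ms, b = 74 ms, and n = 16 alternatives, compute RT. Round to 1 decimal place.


RT = 202 + 74 * log2(16)
log2(16) = 4.0
RT = 202 + 74 * 4.0
= 202 + 296.0
= 498.0 ms


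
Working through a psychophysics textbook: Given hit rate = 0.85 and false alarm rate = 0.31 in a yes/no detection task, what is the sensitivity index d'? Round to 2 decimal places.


d' = z(HR) - z(FAR)
z(0.85) = 1.0364
z(0.31) = -0.4959
d' = 1.0364 - -0.4959
= 1.53


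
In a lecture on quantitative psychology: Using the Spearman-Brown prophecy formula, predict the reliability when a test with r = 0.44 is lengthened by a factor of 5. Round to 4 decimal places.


r_new = n*r / (1 + (n-1)*r)
Numerator = 5 * 0.44 = 2.2
Denominator = 1 + 4 * 0.44 = 2.76
r_new = 2.2 / 2.76
= 0.7971


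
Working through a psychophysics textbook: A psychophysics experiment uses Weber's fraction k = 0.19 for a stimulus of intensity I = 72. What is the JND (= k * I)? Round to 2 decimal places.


JND = k * I
JND = 0.19 * 72
= 13.68


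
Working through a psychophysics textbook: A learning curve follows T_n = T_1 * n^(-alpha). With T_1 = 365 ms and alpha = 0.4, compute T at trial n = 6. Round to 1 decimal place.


T_n = 365 * 6^(-0.4)
6^(-0.4) = 0.488359
T_n = 365 * 0.488359
= 178.3 ms


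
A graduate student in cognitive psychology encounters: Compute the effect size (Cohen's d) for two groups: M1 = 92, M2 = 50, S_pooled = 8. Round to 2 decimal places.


Cohen's d = (M1 - M2) / S_pooled
= (92 - 50) / 8
= 42 / 8
= 5.25


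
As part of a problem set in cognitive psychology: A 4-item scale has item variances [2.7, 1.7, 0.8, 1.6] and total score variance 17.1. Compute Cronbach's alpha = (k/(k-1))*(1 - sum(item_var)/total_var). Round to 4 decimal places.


alpha = (k/(k-1)) * (1 - sum(s_i^2)/s_total^2)
sum(item variances) = 6.8
k/(k-1) = 4/3 = 1.333333
1 - 6.8/17.1 = 1 - 0.397661 = 0.602339
alpha = 1.333333 * 0.602339
= 0.8031


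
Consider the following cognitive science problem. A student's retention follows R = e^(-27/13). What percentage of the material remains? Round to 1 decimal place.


R = e^(-t/S)
-t/S = -27/13 = -2.076923
R = e^(-2.076923) = 0.125315
Percentage = 0.125315 * 100
= 12.5


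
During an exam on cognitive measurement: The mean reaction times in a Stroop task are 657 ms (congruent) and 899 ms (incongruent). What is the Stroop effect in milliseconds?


Stroop effect = RT(incongruent) - RT(congruent)
= 899 - 657
= 242 ms


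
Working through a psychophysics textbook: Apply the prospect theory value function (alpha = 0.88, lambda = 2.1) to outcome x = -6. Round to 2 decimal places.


Since x = -6 < 0, use v(x) = -lambda*(-x)^alpha
(-x) = 6
6^0.88 = 4.8392
v(-6) = -2.1 * 4.8392
= -10.16


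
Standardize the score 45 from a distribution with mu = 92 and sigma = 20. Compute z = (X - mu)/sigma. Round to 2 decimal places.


z = (X - mu) / sigma
= (45 - 92) / 20
= -47 / 20
= -2.35


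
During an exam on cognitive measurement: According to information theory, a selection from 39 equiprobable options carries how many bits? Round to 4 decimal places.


H = log2(n)
H = log2(39)
= 5.2854


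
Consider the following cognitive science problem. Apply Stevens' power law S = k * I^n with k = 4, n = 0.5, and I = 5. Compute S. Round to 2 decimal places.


S = 4 * 5^0.5
5^0.5 = 2.2361
S = 4 * 2.2361
= 8.94


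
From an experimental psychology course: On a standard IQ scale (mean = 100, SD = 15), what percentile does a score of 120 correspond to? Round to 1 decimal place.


z = (IQ - mean) / SD
z = (120 - 100) / 15 = 1.3333
Percentile = Phi(1.3333) * 100
Phi(1.3333) = 0.908783
= 90.9


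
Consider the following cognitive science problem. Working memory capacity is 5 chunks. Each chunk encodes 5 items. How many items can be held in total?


Total items = chunks * items_per_chunk
= 5 * 5
= 25


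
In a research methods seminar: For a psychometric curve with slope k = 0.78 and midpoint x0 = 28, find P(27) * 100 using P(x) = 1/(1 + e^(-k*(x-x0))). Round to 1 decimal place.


P(x) = 1/(1 + e^(-0.78*(27 - 28)))
Exponent = -0.78 * -1 = 0.78
e^(0.78) = 2.181472
P = 1/(1 + 2.181472) = 0.31432
Percentage = 31.4


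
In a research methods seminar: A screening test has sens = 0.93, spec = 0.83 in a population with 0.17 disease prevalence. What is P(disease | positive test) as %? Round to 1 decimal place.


PPV = (sens * prev) / (sens * prev + (1-spec) * (1-prev))
Numerator = 0.93 * 0.17 = 0.1581
P(positive and no disease) = (1 - spec) * (1 - prev) = (1 - 0.83) * (1 - 0.17) = 0.1411
Denominator = 0.1581 + 0.1411 = 0.2992
PPV = 0.1581 / 0.2992 = 0.528409
As percentage = 52.8


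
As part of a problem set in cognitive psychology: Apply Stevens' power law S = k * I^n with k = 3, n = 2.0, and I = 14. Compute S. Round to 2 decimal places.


S = 3 * 14^2.0
14^2.0 = 196.0
S = 3 * 196.0
= 588.00


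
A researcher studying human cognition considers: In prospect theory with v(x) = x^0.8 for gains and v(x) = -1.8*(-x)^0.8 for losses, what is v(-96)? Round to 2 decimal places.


Since x = -96 < 0, use v(x) = -lambda*(-x)^alpha
(-x) = 96
96^0.8 = 38.5316
v(-96) = -1.8 * 38.5316
= -69.36


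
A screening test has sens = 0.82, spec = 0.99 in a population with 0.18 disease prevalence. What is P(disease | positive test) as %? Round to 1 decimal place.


PPV = (sens * prev) / (sens * prev + (1-spec) * (1-prev))
Numerator = 0.82 * 0.18 = 0.1476
P(positive and no disease) = (1 - spec) * (1 - prev) = (1 - 0.99) * (1 - 0.18) = 0.0082
Denominator = 0.1476 + 0.0082 = 0.1558
PPV = 0.1476 / 0.1558 = 0.947368
As percentage = 94.7


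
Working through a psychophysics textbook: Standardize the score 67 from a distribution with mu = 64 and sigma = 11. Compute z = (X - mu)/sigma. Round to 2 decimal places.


z = (X - mu) / sigma
= (67 - 64) / 11
= 3 / 11
= 0.27


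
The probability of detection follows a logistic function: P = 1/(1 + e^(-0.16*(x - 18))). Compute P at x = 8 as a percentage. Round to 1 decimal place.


P(x) = 1/(1 + e^(-0.16*(8 - 18)))
Exponent = -0.16 * -10 = 1.6
e^(1.6) = 4.953032
P = 1/(1 + 4.953032) = 0.167982
Percentage = 16.8


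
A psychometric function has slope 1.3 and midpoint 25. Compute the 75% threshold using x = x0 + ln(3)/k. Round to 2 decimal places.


At P = 0.75: 0.75 = 1/(1 + e^(-k*(x-x0)))
Solving: e^(-k*(x-x0)) = 1/3
x = x0 + ln(3)/k
ln(3) = 1.0986
x = 25 + 1.0986/1.3
= 25 + 0.8451
= 25.85


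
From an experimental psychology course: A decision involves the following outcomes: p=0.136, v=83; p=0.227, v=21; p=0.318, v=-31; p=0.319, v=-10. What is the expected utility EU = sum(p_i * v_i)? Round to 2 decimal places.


EU = sum(p_i * v_i)
0.136 * 83 = 11.288
0.227 * 21 = 4.767
0.318 * -31 = -9.858
0.319 * -10 = -3.19
EU = 11.288 + 4.767 + -9.858 + -3.19
= 3.01


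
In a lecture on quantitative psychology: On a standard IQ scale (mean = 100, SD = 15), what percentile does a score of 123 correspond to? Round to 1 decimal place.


z = (IQ - mean) / SD
z = (123 - 100) / 15 = 1.5333
Percentile = Phi(1.5333) * 100
Phi(1.5333) = 0.937399
= 93.7


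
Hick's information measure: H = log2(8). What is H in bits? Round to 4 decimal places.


H = log2(n)
H = log2(8)
= 3.0000


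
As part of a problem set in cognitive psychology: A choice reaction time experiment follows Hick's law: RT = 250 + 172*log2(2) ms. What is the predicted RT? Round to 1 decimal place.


RT = 250 + 172 * log2(2)
log2(2) = 1.0
RT = 250 + 172 * 1.0
= 250 + 172.0
= 422.0 ms


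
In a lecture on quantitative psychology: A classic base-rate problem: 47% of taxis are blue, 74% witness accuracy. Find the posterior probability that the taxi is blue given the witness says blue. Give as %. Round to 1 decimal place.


P(blue | says blue) = P(says blue | blue)*P(blue) / [P(says blue | blue)*P(blue) + P(says blue | not blue)*P(not blue)]
Numerator = 0.74 * 0.47 = 0.3478
False identification = 0.26 * 0.53 = 0.1378
P = 0.3478 / (0.3478 + 0.1378)
= 0.3478 / 0.4856
As percentage = 71.6


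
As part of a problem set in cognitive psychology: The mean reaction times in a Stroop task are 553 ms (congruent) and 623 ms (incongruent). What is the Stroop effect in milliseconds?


Stroop effect = RT(incongruent) - RT(congruent)
= 623 - 553
= 70 ms


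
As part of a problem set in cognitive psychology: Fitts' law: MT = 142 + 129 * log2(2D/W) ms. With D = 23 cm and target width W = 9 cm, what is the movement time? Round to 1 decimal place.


MT = 142 + 129 * log2(2*23/9)
2D/W = 5.111111
log2(5.111111) = 2.3536
MT = 142 + 129 * 2.3536
= 445.6 ms


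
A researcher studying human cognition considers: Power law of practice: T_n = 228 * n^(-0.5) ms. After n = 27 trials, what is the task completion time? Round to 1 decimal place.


T_n = 228 * 27^(-0.5)
27^(-0.5) = 0.19245
T_n = 228 * 0.19245
= 43.9 ms


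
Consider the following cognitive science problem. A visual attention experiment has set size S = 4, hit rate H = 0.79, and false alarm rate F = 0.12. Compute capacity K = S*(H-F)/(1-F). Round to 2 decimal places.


K = S * (H - F) / (1 - F)
H - F = 0.67
1 - F = 0.88
K = 4 * 0.67 / 0.88
= 3.05


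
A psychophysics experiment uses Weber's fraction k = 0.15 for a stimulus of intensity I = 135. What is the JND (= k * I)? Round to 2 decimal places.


JND = k * I
JND = 0.15 * 135
= 20.25


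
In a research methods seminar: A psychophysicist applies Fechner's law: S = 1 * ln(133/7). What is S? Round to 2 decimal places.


S = 1 * ln(133/7)
I/I0 = 19.0
ln(19.0) = 2.9444
S = 1 * 2.9444
= 2.94


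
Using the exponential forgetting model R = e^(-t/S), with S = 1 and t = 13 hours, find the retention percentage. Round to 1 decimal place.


R = e^(-t/S)
-t/S = -13/1 = -13.0
R = e^(-13.0) = 2e-06
Percentage = 2e-06 * 100
= 0.0


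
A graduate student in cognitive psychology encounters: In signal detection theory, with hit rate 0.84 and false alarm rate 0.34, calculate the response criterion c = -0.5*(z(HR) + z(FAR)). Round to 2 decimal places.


c = -0.5 * (z(HR) + z(FAR))
z(0.84) = 0.9945
z(0.34) = -0.4125
c = -0.5 * (0.9945 + -0.4125)
= -0.5 * 0.582
= -0.29


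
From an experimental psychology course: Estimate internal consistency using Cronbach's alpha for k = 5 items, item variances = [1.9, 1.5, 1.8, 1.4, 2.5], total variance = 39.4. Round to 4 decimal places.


alpha = (k/(k-1)) * (1 - sum(s_i^2)/s_total^2)
sum(item variances) = 9.1
k/(k-1) = 5/4 = 1.25
1 - 9.1/39.4 = 1 - 0.230964 = 0.769036
alpha = 1.25 * 0.769036
= 0.9613


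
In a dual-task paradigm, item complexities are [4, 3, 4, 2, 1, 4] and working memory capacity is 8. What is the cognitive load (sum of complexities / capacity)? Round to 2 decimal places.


Total complexity = 4 + 3 + 4 + 2 + 1 + 4 = 18
Load = total / capacity = 18 / 8
= 2.25


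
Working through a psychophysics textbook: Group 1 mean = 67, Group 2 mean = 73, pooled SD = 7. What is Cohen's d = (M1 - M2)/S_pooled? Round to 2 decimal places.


Cohen's d = (M1 - M2) / S_pooled
= (67 - 73) / 7
= -6 / 7
= -0.86


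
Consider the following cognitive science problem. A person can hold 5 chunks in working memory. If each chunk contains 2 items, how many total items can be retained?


Total items = chunks * items_per_chunk
= 5 * 2
= 10


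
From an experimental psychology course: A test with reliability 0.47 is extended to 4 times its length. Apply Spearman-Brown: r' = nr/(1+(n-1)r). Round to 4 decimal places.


r_new = n*r / (1 + (n-1)*r)
Numerator = 4 * 0.47 = 1.88
Denominator = 1 + 3 * 0.47 = 2.41
r_new = 1.88 / 2.41
= 0.7801


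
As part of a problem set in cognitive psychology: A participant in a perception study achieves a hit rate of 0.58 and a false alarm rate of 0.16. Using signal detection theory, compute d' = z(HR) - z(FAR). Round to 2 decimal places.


d' = z(HR) - z(FAR)
z(0.58) = 0.2019
z(0.16) = -0.9945
d' = 0.2019 - -0.9945
= 1.20


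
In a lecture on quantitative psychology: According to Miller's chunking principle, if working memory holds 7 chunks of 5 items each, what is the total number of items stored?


Total items = chunks * items_per_chunk
= 7 * 5
= 35


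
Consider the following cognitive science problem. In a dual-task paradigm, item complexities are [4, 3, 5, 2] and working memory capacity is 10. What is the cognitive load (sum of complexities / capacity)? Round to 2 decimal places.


Total complexity = 4 + 3 + 5 + 2 = 14
Load = total / capacity = 14 / 10
= 1.40


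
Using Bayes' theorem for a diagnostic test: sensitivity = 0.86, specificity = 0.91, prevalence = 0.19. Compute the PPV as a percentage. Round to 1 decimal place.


PPV = (sens * prev) / (sens * prev + (1-spec) * (1-prev))
Numerator = 0.86 * 0.19 = 0.1634
P(positive and no disease) = (1 - spec) * (1 - prev) = (1 - 0.91) * (1 - 0.19) = 0.0729
Denominator = 0.1634 + 0.0729 = 0.2363
PPV = 0.1634 / 0.2363 = 0.691494
As percentage = 69.1


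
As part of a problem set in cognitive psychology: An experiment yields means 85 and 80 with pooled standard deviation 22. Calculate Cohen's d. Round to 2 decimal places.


Cohen's d = (M1 - M2) / S_pooled
= (85 - 80) / 22
= 5 / 22
= 0.23


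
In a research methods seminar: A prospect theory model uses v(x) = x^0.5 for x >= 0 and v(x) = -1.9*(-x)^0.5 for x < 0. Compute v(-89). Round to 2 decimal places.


Since x = -89 < 0, use v(x) = -lambda*(-x)^alpha
(-x) = 89
89^0.5 = 9.434
v(-89) = -1.9 * 9.434
= -17.92


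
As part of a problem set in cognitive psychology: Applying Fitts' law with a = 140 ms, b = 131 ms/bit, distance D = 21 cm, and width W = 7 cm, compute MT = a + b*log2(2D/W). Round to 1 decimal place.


MT = 140 + 131 * log2(2*21/7)
2D/W = 6.0
log2(6.0) = 2.585
MT = 140 + 131 * 2.585
= 478.6 ms


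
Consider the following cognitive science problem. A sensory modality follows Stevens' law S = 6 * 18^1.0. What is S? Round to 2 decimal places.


S = 6 * 18^1.0
18^1.0 = 18.0
S = 6 * 18.0
= 108.00


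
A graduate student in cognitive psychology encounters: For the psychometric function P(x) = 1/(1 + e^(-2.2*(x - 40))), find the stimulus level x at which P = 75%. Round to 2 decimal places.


At P = 0.75: 0.75 = 1/(1 + e^(-k*(x-x0)))
Solving: e^(-k*(x-x0)) = 1/3
x = x0 + ln(3)/k
ln(3) = 1.0986
x = 40 + 1.0986/2.2
= 40 + 0.4994
= 40.50


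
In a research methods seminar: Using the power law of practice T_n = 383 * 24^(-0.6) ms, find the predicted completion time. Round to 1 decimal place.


T_n = 383 * 24^(-0.6)
24^(-0.6) = 0.14855
T_n = 383 * 0.14855
= 56.9 ms


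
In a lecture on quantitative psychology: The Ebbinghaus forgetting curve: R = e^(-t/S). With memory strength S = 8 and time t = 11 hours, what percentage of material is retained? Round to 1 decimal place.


R = e^(-t/S)
-t/S = -11/8 = -1.375
R = e^(-1.375) = 0.25284
Percentage = 0.25284 * 100
= 25.3


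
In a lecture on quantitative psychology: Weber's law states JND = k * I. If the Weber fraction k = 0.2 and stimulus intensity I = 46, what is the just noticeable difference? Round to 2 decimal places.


JND = k * I
JND = 0.2 * 46
= 9.20


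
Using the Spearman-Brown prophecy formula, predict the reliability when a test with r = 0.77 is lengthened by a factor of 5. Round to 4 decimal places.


r_new = n*r / (1 + (n-1)*r)
Numerator = 5 * 0.77 = 3.85
Denominator = 1 + 4 * 0.77 = 4.08
r_new = 3.85 / 4.08
= 0.9436


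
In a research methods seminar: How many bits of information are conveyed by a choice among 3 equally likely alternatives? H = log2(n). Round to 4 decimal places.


H = log2(n)
H = log2(3)
= 1.5850


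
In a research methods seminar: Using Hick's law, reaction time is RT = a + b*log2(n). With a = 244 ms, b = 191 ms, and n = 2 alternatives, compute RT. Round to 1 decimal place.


RT = 244 + 191 * log2(2)
log2(2) = 1.0
RT = 244 + 191 * 1.0
= 244 + 191.0
= 435.0 ms


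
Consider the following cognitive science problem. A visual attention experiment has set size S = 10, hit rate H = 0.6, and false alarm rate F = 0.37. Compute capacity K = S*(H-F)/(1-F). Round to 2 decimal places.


K = S * (H - F) / (1 - F)
H - F = 0.23
1 - F = 0.63
K = 10 * 0.23 / 0.63
= 3.65


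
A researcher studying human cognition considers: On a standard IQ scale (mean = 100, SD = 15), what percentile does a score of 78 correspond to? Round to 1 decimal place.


z = (IQ - mean) / SD
z = (78 - 100) / 15 = -1.4667
Percentile = Phi(-1.4667) * 100
Phi(-1.4667) = 0.071229
= 7.1


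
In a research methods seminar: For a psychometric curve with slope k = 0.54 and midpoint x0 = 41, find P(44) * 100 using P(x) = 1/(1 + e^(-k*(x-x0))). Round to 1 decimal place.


P(x) = 1/(1 + e^(-0.54*(44 - 41)))
Exponent = -0.54 * 3 = -1.62
e^(-1.62) = 0.197899
P = 1/(1 + 0.197899) = 0.834795
Percentage = 83.5


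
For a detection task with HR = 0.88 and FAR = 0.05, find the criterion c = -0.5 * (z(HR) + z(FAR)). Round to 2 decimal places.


c = -0.5 * (z(HR) + z(FAR))
z(0.88) = 1.175
z(0.05) = -1.6449
c = -0.5 * (1.175 + -1.6449)
= -0.5 * -0.4699
= 0.23


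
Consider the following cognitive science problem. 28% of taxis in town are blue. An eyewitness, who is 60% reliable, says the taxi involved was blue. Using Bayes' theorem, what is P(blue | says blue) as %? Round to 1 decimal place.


P(blue | says blue) = P(says blue | blue)*P(blue) / [P(says blue | blue)*P(blue) + P(says blue | not blue)*P(not blue)]
Numerator = 0.6 * 0.28 = 0.168
False identification = 0.4 * 0.72 = 0.288
P = 0.168 / (0.168 + 0.288)
= 0.168 / 0.456
As percentage = 36.8


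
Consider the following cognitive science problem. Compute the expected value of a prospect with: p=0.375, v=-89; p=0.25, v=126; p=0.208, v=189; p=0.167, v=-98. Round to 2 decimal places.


EU = sum(p_i * v_i)
0.375 * -89 = -33.375
0.25 * 126 = 31.5
0.208 * 189 = 39.312
0.167 * -98 = -16.366
EU = -33.375 + 31.5 + 39.312 + -16.366
= 21.07


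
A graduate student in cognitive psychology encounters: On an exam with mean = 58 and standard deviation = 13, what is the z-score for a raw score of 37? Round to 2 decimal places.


z = (X - mu) / sigma
= (37 - 58) / 13
= -21 / 13
= -1.62


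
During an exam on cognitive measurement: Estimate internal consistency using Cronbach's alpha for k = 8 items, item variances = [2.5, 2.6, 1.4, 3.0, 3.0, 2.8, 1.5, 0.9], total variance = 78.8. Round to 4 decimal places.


alpha = (k/(k-1)) * (1 - sum(s_i^2)/s_total^2)
sum(item variances) = 17.7
k/(k-1) = 8/7 = 1.142857
1 - 17.7/78.8 = 1 - 0.224619 = 0.775381
alpha = 1.142857 * 0.775381
= 0.8861


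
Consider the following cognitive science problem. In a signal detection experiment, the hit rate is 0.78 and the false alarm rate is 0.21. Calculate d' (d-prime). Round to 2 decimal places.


d' = z(HR) - z(FAR)
z(0.78) = 0.7722
z(0.21) = -0.8064
d' = 0.7722 - -0.8064
= 1.58


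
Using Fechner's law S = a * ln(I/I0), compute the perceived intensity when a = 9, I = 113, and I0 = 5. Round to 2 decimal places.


S = 9 * ln(113/5)
I/I0 = 22.6
ln(22.6) = 3.1179
S = 9 * 3.1179
= 28.06


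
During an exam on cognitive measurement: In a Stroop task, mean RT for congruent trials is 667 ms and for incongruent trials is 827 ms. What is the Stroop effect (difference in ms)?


Stroop effect = RT(incongruent) - RT(congruent)
= 827 - 667
= 160 ms


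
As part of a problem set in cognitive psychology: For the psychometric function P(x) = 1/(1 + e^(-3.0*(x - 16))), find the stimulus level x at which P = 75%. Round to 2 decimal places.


At P = 0.75: 0.75 = 1/(1 + e^(-k*(x-x0)))
Solving: e^(-k*(x-x0)) = 1/3
x = x0 + ln(3)/k
ln(3) = 1.0986
x = 16 + 1.0986/3.0
= 16 + 0.3662
= 16.37


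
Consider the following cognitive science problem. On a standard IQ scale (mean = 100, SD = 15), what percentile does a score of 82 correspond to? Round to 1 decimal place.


z = (IQ - mean) / SD
z = (82 - 100) / 15 = -1.2
Percentile = Phi(-1.2) * 100
Phi(-1.2) = 0.11507
= 11.5


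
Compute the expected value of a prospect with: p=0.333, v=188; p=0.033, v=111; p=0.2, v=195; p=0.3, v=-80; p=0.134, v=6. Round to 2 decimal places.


EU = sum(p_i * v_i)
0.333 * 188 = 62.604
0.033 * 111 = 3.663
0.2 * 195 = 39.0
0.3 * -80 = -24.0
0.134 * 6 = 0.804
EU = 62.604 + 3.663 + 39.0 + -24.0 + 0.804
= 82.07


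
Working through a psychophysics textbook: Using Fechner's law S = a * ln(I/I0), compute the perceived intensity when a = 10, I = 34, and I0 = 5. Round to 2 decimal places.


S = 10 * ln(34/5)
I/I0 = 6.8
ln(6.8) = 1.9169
S = 10 * 1.9169
= 19.17


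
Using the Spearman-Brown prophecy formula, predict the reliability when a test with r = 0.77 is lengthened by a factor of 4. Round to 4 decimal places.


r_new = n*r / (1 + (n-1)*r)
Numerator = 4 * 0.77 = 3.08
Denominator = 1 + 3 * 0.77 = 3.31
r_new = 3.08 / 3.31
= 0.9305


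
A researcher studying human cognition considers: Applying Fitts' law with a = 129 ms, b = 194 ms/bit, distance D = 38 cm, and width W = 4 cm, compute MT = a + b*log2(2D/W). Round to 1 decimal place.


MT = 129 + 194 * log2(2*38/4)
2D/W = 19.0
log2(19.0) = 4.2479
MT = 129 + 194 * 4.2479
= 953.1 ms


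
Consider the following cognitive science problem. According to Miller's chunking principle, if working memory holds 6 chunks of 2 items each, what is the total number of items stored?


Total items = chunks * items_per_chunk
= 6 * 2
= 12


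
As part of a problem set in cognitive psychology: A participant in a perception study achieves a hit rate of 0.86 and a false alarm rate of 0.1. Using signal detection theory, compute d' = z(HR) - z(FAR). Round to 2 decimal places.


d' = z(HR) - z(FAR)
z(0.86) = 1.0803
z(0.1) = -1.2816
d' = 1.0803 - -1.2816
= 2.36


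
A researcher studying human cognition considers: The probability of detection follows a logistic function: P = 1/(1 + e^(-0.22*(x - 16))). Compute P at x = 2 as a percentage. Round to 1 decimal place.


P(x) = 1/(1 + e^(-0.22*(2 - 16)))
Exponent = -0.22 * -14 = 3.08
e^(3.08) = 21.758402
P = 1/(1 + 21.758402) = 0.04394
Percentage = 4.4


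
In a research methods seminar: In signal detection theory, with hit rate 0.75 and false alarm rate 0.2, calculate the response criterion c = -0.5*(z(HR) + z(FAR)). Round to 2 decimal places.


c = -0.5 * (z(HR) + z(FAR))
z(0.75) = 0.6745
z(0.2) = -0.8416
c = -0.5 * (0.6745 + -0.8416)
= -0.5 * -0.1671
= 0.08


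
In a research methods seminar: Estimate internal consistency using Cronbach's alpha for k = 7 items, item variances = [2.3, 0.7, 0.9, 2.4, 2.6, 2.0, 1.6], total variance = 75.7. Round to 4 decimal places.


alpha = (k/(k-1)) * (1 - sum(s_i^2)/s_total^2)
sum(item variances) = 12.5
k/(k-1) = 7/6 = 1.166667
1 - 12.5/75.7 = 1 - 0.165125 = 0.834875
alpha = 1.166667 * 0.834875
= 0.9740


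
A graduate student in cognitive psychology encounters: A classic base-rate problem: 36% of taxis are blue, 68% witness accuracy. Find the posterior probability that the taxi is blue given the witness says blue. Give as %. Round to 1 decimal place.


P(blue | says blue) = P(says blue | blue)*P(blue) / [P(says blue | blue)*P(blue) + P(says blue | not blue)*P(not blue)]
Numerator = 0.68 * 0.36 = 0.2448
False identification = 0.32 * 0.64 = 0.2048
P = 0.2448 / (0.2448 + 0.2048)
= 0.2448 / 0.4496
As percentage = 54.4


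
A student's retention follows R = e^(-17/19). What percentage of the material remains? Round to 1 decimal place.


R = e^(-t/S)
-t/S = -17/19 = -0.894737
R = e^(-0.894737) = 0.408715
Percentage = 0.408715 * 100
= 40.9


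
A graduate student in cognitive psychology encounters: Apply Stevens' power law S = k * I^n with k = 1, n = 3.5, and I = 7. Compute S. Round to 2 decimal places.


S = 1 * 7^3.5
7^3.5 = 907.4927
S = 1 * 907.4927
= 907.49


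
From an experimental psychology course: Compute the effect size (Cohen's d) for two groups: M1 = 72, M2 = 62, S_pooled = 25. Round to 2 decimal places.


Cohen's d = (M1 - M2) / S_pooled
= (72 - 62) / 25
= 10 / 25
= 0.40


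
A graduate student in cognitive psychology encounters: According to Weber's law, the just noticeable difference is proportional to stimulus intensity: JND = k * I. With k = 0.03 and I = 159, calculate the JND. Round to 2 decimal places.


JND = k * I
JND = 0.03 * 159
= 4.77


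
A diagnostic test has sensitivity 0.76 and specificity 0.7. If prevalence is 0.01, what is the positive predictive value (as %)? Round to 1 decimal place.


PPV = (sens * prev) / (sens * prev + (1-spec) * (1-prev))
Numerator = 0.76 * 0.01 = 0.0076
P(positive and no disease) = (1 - spec) * (1 - prev) = (1 - 0.7) * (1 - 0.01) = 0.297
Denominator = 0.0076 + 0.297 = 0.3046
PPV = 0.0076 / 0.3046 = 0.024951
As percentage = 2.5


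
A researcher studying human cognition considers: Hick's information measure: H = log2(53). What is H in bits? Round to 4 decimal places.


H = log2(n)
H = log2(53)
= 5.7279


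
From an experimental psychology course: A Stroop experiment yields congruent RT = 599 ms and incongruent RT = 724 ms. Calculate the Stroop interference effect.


Stroop effect = RT(incongruent) - RT(congruent)
= 724 - 599
= 125 ms


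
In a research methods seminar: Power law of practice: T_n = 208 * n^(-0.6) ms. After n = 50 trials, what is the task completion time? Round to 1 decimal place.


T_n = 208 * 50^(-0.6)
50^(-0.6) = 0.095635
T_n = 208 * 0.095635
= 19.9 ms


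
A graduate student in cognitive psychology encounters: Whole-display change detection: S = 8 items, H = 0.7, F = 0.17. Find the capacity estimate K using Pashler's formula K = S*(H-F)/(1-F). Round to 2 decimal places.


K = S * (H - F) / (1 - F)
H - F = 0.53
1 - F = 0.83
K = 8 * 0.53 / 0.83
= 5.11


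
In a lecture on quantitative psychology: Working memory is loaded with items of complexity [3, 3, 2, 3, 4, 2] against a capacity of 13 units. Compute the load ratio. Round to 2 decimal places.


Total complexity = 3 + 3 + 2 + 3 + 4 + 2 = 17
Load = total / capacity = 17 / 13
= 1.31


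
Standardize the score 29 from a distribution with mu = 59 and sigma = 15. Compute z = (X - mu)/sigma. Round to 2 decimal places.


z = (X - mu) / sigma
= (29 - 59) / 15
= -30 / 15
= -2.00


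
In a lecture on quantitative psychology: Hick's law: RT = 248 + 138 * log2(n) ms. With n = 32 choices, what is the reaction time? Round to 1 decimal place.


RT = 248 + 138 * log2(32)
log2(32) = 5.0
RT = 248 + 138 * 5.0
= 248 + 690.0
= 938.0 ms


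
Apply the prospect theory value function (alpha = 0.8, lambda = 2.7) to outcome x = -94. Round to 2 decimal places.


Since x = -94 < 0, use v(x) = -lambda*(-x)^alpha
(-x) = 94
94^0.8 = 37.8881
v(-94) = -2.7 * 37.8881
= -102.30


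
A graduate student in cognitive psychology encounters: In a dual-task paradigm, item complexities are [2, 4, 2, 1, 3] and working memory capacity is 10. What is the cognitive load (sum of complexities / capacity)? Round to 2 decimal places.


Total complexity = 2 + 4 + 2 + 1 + 3 = 12
Load = total / capacity = 12 / 10
= 1.20


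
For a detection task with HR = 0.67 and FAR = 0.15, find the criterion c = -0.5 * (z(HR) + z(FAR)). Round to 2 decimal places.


c = -0.5 * (z(HR) + z(FAR))
z(0.67) = 0.4399
z(0.15) = -1.0364
c = -0.5 * (0.4399 + -1.0364)
= -0.5 * -0.5965
= 0.30


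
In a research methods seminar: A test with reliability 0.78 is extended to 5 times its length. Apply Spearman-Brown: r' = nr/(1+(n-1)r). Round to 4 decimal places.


r_new = n*r / (1 + (n-1)*r)
Numerator = 5 * 0.78 = 3.9
Denominator = 1 + 4 * 0.78 = 4.12
r_new = 3.9 / 4.12
= 0.9466


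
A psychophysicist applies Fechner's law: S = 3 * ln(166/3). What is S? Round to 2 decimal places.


S = 3 * ln(166/3)
I/I0 = 55.333333
ln(55.333333) = 4.0134
S = 3 * 4.0134
= 12.04


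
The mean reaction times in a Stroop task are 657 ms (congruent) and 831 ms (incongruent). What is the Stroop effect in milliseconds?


Stroop effect = RT(incongruent) - RT(congruent)
= 831 - 657
= 174 ms


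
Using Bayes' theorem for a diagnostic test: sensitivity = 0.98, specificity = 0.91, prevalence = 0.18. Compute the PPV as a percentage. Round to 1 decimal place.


PPV = (sens * prev) / (sens * prev + (1-spec) * (1-prev))
Numerator = 0.98 * 0.18 = 0.1764
P(positive and no disease) = (1 - spec) * (1 - prev) = (1 - 0.91) * (1 - 0.18) = 0.0738
Denominator = 0.1764 + 0.0738 = 0.2502
PPV = 0.1764 / 0.2502 = 0.705036
As percentage = 70.5


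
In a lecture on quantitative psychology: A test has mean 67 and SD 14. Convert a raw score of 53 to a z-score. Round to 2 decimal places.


z = (X - mu) / sigma
= (53 - 67) / 14
= -14 / 14
= -1.00


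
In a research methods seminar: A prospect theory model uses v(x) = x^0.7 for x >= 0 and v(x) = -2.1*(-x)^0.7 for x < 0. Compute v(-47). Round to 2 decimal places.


Since x = -47 < 0, use v(x) = -lambda*(-x)^alpha
(-x) = 47
47^0.7 = 14.807
v(-47) = -2.1 * 14.807
= -31.09


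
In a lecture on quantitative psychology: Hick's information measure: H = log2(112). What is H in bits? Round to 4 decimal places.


H = log2(n)
H = log2(112)
= 6.8074


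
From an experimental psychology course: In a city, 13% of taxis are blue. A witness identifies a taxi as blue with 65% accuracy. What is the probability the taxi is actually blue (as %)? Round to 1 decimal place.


P(blue | says blue) = P(says blue | blue)*P(blue) / [P(says blue | blue)*P(blue) + P(says blue | not blue)*P(not blue)]
Numerator = 0.65 * 0.13 = 0.0845
False identification = 0.35 * 0.87 = 0.3045
P = 0.0845 / (0.0845 + 0.3045)
= 0.0845 / 0.389
As percentage = 21.7


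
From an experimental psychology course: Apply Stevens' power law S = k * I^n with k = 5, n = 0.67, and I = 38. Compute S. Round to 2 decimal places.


S = 5 * 38^0.67
38^0.67 = 11.4408
S = 5 * 11.4408
= 57.20


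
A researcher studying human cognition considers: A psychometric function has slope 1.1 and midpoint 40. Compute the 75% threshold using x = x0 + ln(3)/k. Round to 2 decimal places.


At P = 0.75: 0.75 = 1/(1 + e^(-k*(x-x0)))
Solving: e^(-k*(x-x0)) = 1/3
x = x0 + ln(3)/k
ln(3) = 1.0986
x = 40 + 1.0986/1.1
= 40 + 0.9987
= 41.00


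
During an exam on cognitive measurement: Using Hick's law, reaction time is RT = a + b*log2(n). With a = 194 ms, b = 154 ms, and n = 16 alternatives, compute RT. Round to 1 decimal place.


RT = 194 + 154 * log2(16)
log2(16) = 4.0
RT = 194 + 154 * 4.0
= 194 + 616.0
= 810.0 ms


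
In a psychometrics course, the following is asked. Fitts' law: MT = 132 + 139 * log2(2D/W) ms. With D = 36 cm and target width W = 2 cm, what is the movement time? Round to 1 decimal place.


MT = 132 + 139 * log2(2*36/2)
2D/W = 36.0
log2(36.0) = 5.1699
MT = 132 + 139 * 5.1699
= 850.6 ms


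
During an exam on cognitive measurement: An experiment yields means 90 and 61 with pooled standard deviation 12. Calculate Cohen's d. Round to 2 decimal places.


Cohen's d = (M1 - M2) / S_pooled
= (90 - 61) / 12
= 29 / 12
= 2.42


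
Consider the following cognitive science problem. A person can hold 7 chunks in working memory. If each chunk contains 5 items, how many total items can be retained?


Total items = chunks * items_per_chunk
= 7 * 5
= 35


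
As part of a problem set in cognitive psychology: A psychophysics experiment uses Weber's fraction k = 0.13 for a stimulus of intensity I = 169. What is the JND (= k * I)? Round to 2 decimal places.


JND = k * I
JND = 0.13 * 169
= 21.97


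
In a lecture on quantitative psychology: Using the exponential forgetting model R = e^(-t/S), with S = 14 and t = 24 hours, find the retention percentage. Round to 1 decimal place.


R = e^(-t/S)
-t/S = -24/14 = -1.714286
R = e^(-1.714286) = 0.180092
Percentage = 0.180092 * 100
= 18.0


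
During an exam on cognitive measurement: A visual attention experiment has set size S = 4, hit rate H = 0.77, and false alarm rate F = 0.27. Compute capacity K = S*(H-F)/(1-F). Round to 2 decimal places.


K = S * (H - F) / (1 - F)
H - F = 0.5
1 - F = 0.73
K = 4 * 0.5 / 0.73
= 2.74


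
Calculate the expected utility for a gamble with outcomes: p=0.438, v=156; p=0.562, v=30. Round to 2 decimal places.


EU = sum(p_i * v_i)
0.438 * 156 = 68.328
0.562 * 30 = 16.86
EU = 68.328 + 16.86
= 85.19


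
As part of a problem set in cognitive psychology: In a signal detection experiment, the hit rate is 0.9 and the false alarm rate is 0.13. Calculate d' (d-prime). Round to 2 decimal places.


d' = z(HR) - z(FAR)
z(0.9) = 1.2816
z(0.13) = -1.1264
d' = 1.2816 - -1.1264
= 2.41


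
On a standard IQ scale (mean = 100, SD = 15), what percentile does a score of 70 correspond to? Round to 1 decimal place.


z = (IQ - mean) / SD
z = (70 - 100) / 15 = -2.0
Percentile = Phi(-2.0) * 100
Phi(-2.0) = 0.02275
= 2.3


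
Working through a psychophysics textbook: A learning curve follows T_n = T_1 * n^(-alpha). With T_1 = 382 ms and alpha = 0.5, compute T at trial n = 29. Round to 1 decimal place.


T_n = 382 * 29^(-0.5)
29^(-0.5) = 0.185695
T_n = 382 * 0.185695
= 70.9 ms


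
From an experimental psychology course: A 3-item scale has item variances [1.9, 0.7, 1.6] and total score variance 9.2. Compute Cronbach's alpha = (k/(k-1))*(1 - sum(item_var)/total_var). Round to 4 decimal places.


alpha = (k/(k-1)) * (1 - sum(s_i^2)/s_total^2)
sum(item variances) = 4.2
k/(k-1) = 3/2 = 1.5
1 - 4.2/9.2 = 1 - 0.456522 = 0.543478
alpha = 1.5 * 0.543478
= 0.8152


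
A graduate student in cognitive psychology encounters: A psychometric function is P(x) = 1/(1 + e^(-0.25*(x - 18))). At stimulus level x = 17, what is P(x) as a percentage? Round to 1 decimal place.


P(x) = 1/(1 + e^(-0.25*(17 - 18)))
Exponent = -0.25 * -1 = 0.25
e^(0.25) = 1.284025
P = 1/(1 + 1.284025) = 0.437824
Percentage = 43.8


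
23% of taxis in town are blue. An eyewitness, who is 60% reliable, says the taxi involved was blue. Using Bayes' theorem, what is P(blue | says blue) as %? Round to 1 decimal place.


P(blue | says blue) = P(says blue | blue)*P(blue) / [P(says blue | blue)*P(blue) + P(says blue | not blue)*P(not blue)]
Numerator = 0.6 * 0.23 = 0.138
False identification = 0.4 * 0.77 = 0.308
P = 0.138 / (0.138 + 0.308)
= 0.138 / 0.446
As percentage = 30.9


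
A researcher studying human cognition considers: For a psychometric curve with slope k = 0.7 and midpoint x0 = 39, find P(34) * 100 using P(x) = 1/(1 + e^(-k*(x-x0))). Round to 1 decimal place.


P(x) = 1/(1 + e^(-0.7*(34 - 39)))
Exponent = -0.7 * -5 = 3.5
e^(3.5) = 33.115452
P = 1/(1 + 33.115452) = 0.029312
Percentage = 2.9


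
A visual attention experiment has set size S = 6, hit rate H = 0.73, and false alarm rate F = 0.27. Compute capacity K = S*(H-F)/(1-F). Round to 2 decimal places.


K = S * (H - F) / (1 - F)
H - F = 0.46
1 - F = 0.73
K = 6 * 0.46 / 0.73
= 3.78


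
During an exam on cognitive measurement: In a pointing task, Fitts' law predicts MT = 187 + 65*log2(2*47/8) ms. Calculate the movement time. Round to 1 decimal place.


MT = 187 + 65 * log2(2*47/8)
2D/W = 11.75
log2(11.75) = 3.5546
MT = 187 + 65 * 3.5546
= 418.0 ms


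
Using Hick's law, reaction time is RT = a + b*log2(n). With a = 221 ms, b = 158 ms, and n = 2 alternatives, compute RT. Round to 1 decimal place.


RT = 221 + 158 * log2(2)
log2(2) = 1.0
RT = 221 + 158 * 1.0
= 221 + 158.0
= 379.0 ms


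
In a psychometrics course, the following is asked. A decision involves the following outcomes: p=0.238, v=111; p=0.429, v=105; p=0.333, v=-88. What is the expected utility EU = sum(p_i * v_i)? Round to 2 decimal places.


EU = sum(p_i * v_i)
0.238 * 111 = 26.418
0.429 * 105 = 45.045
0.333 * -88 = -29.304
EU = 26.418 + 45.045 + -29.304
= 42.16


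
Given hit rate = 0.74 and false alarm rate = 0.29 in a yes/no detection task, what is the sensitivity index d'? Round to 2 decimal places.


d' = z(HR) - z(FAR)
z(0.74) = 0.6433
z(0.29) = -0.5534
d' = 0.6433 - -0.5534
= 1.20


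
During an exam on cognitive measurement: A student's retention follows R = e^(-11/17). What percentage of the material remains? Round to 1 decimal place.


R = e^(-t/S)
-t/S = -11/17 = -0.647059
R = e^(-0.647059) = 0.523583
Percentage = 0.523583 * 100
= 52.4


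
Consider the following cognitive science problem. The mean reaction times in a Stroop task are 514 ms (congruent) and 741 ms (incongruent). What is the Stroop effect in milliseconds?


Stroop effect = RT(incongruent) - RT(congruent)
= 741 - 514
= 227 ms


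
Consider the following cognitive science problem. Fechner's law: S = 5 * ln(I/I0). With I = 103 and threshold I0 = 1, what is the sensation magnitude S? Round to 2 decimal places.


S = 5 * ln(103/1)
I/I0 = 103.0
ln(103.0) = 4.6347
S = 5 * 4.6347
= 23.17


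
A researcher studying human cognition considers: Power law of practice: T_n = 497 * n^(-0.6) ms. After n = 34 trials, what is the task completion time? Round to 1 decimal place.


T_n = 497 * 34^(-0.6)
34^(-0.6) = 0.120535
T_n = 497 * 0.120535
= 59.9 ms


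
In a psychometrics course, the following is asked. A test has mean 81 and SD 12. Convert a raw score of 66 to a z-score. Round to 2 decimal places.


z = (X - mu) / sigma
= (66 - 81) / 12
= -15 / 12
= -1.25


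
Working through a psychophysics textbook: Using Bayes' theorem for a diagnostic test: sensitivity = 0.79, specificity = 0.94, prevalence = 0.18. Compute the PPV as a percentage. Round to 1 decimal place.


PPV = (sens * prev) / (sens * prev + (1-spec) * (1-prev))
Numerator = 0.79 * 0.18 = 0.1422
P(positive and no disease) = (1 - spec) * (1 - prev) = (1 - 0.94) * (1 - 0.18) = 0.0492
Denominator = 0.1422 + 0.0492 = 0.1914
PPV = 0.1422 / 0.1914 = 0.742947
As percentage = 74.3
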